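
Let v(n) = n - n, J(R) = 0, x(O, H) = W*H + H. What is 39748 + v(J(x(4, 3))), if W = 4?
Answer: 39748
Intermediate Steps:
x(O, H) = 5*H (x(O, H) = 4*H + H = 5*H)
v(n) = 0
39748 + v(J(x(4, 3))) = 39748 + 0 = 39748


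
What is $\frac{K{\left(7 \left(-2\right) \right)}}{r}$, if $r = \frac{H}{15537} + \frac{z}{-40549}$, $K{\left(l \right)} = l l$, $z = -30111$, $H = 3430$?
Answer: $\frac{123481923348}{606917677} \approx 203.46$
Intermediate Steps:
$K{\left(l \right)} = l^{2}$
$r = \frac{606917677}{630009813}$ ($r = \frac{3430}{15537} - \frac{30111}{-40549} = 3430 \cdot \frac{1}{15537} - - \frac{30111}{40549} = \frac{3430}{15537} + \frac{30111}{40549} = \frac{606917677}{630009813} \approx 0.96335$)
$\frac{K{\left(7 \left(-2\right) \right)}}{r} = \frac{\left(7 \left(-2\right)\right)^{2}}{\frac{606917677}{630009813}} = \left(-14\right)^{2} \cdot \frac{630009813}{606917677} = 196 \cdot \frac{630009813}{606917677} = \frac{123481923348}{606917677}$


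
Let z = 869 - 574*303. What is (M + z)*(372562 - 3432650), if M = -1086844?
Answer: 3855395690936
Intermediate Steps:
z = -173053 (z = 869 - 173922 = -173053)
(M + z)*(372562 - 3432650) = (-1086844 - 173053)*(372562 - 3432650) = -1259897*(-3060088) = 3855395690936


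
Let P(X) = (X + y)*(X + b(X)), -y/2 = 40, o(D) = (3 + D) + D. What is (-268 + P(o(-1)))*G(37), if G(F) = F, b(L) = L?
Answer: -15762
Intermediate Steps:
o(D) = 3 + 2*D
y = -80 (y = -2*40 = -80)
P(X) = 2*X*(-80 + X) (P(X) = (X - 80)*(X + X) = (-80 + X)*(2*X) = 2*X*(-80 + X))
(-268 + P(o(-1)))*G(37) = (-268 + 2*(3 + 2*(-1))*(-80 + (3 + 2*(-1))))*37 = (-268 + 2*(3 - 2)*(-80 + (3 - 2)))*37 = (-268 + 2*1*(-80 + 1))*37 = (-268 + 2*1*(-79))*37 = (-268 - 158)*37 = -426*37 = -15762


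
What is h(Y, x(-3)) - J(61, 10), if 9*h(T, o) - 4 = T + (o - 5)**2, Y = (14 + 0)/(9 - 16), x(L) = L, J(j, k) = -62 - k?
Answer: 238/3 ≈ 79.333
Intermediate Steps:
Y = -2 (Y = 14/(-7) = 14*(-1/7) = -2)
h(T, o) = 4/9 + T/9 + (-5 + o)**2/9 (h(T, o) = 4/9 + (T + (o - 5)**2)/9 = 4/9 + (T + (-5 + o)**2)/9 = 4/9 + (T/9 + (-5 + o)**2/9) = 4/9 + T/9 + (-5 + o)**2/9)
h(Y, x(-3)) - J(61, 10) = (4/9 + (1/9)*(-2) + (-5 - 3)**2/9) - (-62 - 1*10) = (4/9 - 2/9 + (1/9)*(-8)**2) - (-62 - 10) = (4/9 - 2/9 + (1/9)*64) - 1*(-72) = (4/9 - 2/9 + 64/9) + 72 = 22/3 + 72 = 238/3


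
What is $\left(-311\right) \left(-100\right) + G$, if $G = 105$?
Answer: $31205$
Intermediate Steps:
$\left(-311\right) \left(-100\right) + G = \left(-311\right) \left(-100\right) + 105 = 31100 + 105 = 31205$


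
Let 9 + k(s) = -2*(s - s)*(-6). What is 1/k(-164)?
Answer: -⅑ ≈ -0.11111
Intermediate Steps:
k(s) = -9 (k(s) = -9 - 2*(s - s)*(-6) = -9 - 2*0*(-6) = -9 + 0*(-6) = -9 + 0 = -9)
1/k(-164) = 1/(-9) = -⅑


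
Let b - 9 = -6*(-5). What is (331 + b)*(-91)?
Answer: -33670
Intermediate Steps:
b = 39 (b = 9 - 6*(-5) = 9 + 30 = 39)
(331 + b)*(-91) = (331 + 39)*(-91) = 370*(-91) = -33670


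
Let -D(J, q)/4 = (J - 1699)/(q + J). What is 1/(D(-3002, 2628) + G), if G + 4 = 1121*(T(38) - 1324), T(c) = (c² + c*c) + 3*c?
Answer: 187/351743956 ≈ 5.3164e-7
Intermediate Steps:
D(J, q) = -4*(-1699 + J)/(J + q) (D(J, q) = -4*(J - 1699)/(q + J) = -4*(-1699 + J)/(J + q))
T(c) = 2*c² + 3*c (T(c) = (c² + c²) + 3*c = 2*c² + 3*c)
G = 1881034 (G = -4 + 1121*(38*(3 + 2*38) - 1324) = -4 + 1121*(38*(3 + 76) - 1324) = -4 + 1121*(38*79 - 1324) = -4 + 1121*(3002 - 1324) = -4 + 1121*1678 = -4 + 1881038 = 1881034)
1/(D(-3002, 2628) + G) = 1/(4*(1699 - 1*(-3002))/(-3002 + 2628) + 1881034) = 1/(4*(1699 + 3002)/(-374) + 1881034) = 1/(4*(-1/374)*4701 + 1881034) = 1/(-9402/187 + 1881034) = 1/(351743956/187) = 187/351743956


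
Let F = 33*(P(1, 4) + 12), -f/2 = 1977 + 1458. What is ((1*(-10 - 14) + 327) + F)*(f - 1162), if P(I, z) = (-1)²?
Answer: -5879424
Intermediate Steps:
P(I, z) = 1
f = -6870 (f = -2*(1977 + 1458) = -2*3435 = -6870)
F = 429 (F = 33*(1 + 12) = 33*13 = 429)
((1*(-10 - 14) + 327) + F)*(f - 1162) = ((1*(-10 - 14) + 327) + 429)*(-6870 - 1162) = ((1*(-24) + 327) + 429)*(-8032) = ((-24 + 327) + 429)*(-8032) = (303 + 429)*(-8032) = 732*(-8032) = -5879424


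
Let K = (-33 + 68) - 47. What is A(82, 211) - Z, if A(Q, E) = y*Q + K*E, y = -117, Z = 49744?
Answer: -61870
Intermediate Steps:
K = -12 (K = 35 - 47 = -12)
A(Q, E) = -117*Q - 12*E
A(82, 211) - Z = (-117*82 - 12*211) - 1*49744 = (-9594 - 2532) - 49744 = -12126 - 49744 = -61870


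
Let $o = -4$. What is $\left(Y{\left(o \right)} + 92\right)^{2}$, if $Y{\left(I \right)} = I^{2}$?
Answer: $11664$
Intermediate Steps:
$\left(Y{\left(o \right)} + 92\right)^{2} = \left(\left(-4\right)^{2} + 92\right)^{2} = \left(16 + 92\right)^{2} = 108^{2} = 11664$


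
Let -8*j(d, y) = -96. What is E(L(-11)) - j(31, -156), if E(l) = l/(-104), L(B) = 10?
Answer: -629/52 ≈ -12.096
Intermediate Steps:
j(d, y) = 12 (j(d, y) = -⅛*(-96) = 12)
E(l) = -l/104 (E(l) = l*(-1/104) = -l/104)
E(L(-11)) - j(31, -156) = -1/104*10 - 1*12 = -5/52 - 12 = -629/52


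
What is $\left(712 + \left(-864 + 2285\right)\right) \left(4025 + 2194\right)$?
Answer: $13265127$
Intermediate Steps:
$\left(712 + \left(-864 + 2285\right)\right) \left(4025 + 2194\right) = \left(712 + 1421\right) 6219 = 2133 \cdot 6219 = 13265127$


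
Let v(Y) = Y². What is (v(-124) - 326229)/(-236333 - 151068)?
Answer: 310853/387401 ≈ 0.80241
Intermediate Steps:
(v(-124) - 326229)/(-236333 - 151068) = ((-124)² - 326229)/(-236333 - 151068) = (15376 - 326229)/(-387401) = -310853*(-1/387401) = 310853/387401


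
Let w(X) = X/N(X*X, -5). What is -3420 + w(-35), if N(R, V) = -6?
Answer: -20485/6 ≈ -3414.2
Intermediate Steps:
w(X) = -X/6 (w(X) = X/(-6) = X*(-⅙) = -X/6)
-3420 + w(-35) = -3420 - ⅙*(-35) = -3420 + 35/6 = -20485/6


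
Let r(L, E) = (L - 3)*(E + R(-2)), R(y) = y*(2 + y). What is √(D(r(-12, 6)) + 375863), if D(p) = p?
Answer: √375773 ≈ 613.00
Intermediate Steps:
r(L, E) = E*(-3 + L) (r(L, E) = (L - 3)*(E - 2*(2 - 2)) = (-3 + L)*(E - 2*0) = (-3 + L)*(E + 0) = (-3 + L)*E = E*(-3 + L))
√(D(r(-12, 6)) + 375863) = √(6*(-3 - 12) + 375863) = √(6*(-15) + 375863) = √(-90 + 375863) = √375773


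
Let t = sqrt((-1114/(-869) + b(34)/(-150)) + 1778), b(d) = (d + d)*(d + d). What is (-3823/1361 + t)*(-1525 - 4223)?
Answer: 21974604/1361 - 3832*sqrt(74270544051)/4345 ≈ -2.2420e+5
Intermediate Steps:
b(d) = 4*d**2 (b(d) = (2*d)*(2*d) = 4*d**2)
t = 2*sqrt(74270544051)/13035 (t = sqrt((-1114/(-869) + (4*34**2)/(-150)) + 1778) = sqrt((-1114*(-1/869) + (4*1156)*(-1/150)) + 1778) = sqrt((1114/869 + 4624*(-1/150)) + 1778) = sqrt((1114/869 - 2312/75) + 1778) = sqrt(-1925578/65175 + 1778) = sqrt(113955572/65175) = 2*sqrt(74270544051)/13035 ≈ 41.815)
(-3823/1361 + t)*(-1525 - 4223) = (-3823/1361 + 2*sqrt(74270544051)/13035)*(-1525 - 4223) = (-3823*1/1361 + 2*sqrt(74270544051)/13035)*(-5748) = (-3823/1361 + 2*sqrt(74270544051)/13035)*(-5748) = 21974604/1361 - 3832*sqrt(74270544051)/4345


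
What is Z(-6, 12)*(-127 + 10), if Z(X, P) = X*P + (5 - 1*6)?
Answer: 8541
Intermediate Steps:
Z(X, P) = -1 + P*X (Z(X, P) = P*X + (5 - 6) = P*X - 1 = -1 + P*X)
Z(-6, 12)*(-127 + 10) = (-1 + 12*(-6))*(-127 + 10) = (-1 - 72)*(-117) = -73*(-117) = 8541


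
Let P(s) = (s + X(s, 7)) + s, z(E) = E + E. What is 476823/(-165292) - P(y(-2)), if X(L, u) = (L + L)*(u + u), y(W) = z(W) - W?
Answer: 9440697/165292 ≈ 57.115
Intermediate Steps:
z(E) = 2*E
y(W) = W (y(W) = 2*W - W = W)
X(L, u) = 4*L*u (X(L, u) = (2*L)*(2*u) = 4*L*u)
P(s) = 30*s (P(s) = (s + 4*s*7) + s = (s + 28*s) + s = 29*s + s = 30*s)
476823/(-165292) - P(y(-2)) = 476823/(-165292) - 30*(-2) = 476823*(-1/165292) - 1*(-60) = -476823/165292 + 60 = 9440697/165292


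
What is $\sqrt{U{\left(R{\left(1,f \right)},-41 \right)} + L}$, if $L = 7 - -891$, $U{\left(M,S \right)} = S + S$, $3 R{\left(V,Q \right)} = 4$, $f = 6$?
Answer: $4 \sqrt{51} \approx 28.566$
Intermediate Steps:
$R{\left(V,Q \right)} = \frac{4}{3}$ ($R{\left(V,Q \right)} = \frac{1}{3} \cdot 4 = \frac{4}{3}$)
$U{\left(M,S \right)} = 2 S$
$L = 898$ ($L = 7 + 891 = 898$)
$\sqrt{U{\left(R{\left(1,f \right)},-41 \right)} + L} = \sqrt{2 \left(-41\right) + 898} = \sqrt{-82 + 898} = \sqrt{816} = 4 \sqrt{51}$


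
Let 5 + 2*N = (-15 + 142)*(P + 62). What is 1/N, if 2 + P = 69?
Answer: 1/8189 ≈ 0.00012212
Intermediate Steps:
P = 67 (P = -2 + 69 = 67)
N = 8189 (N = -5/2 + ((-15 + 142)*(67 + 62))/2 = -5/2 + (127*129)/2 = -5/2 + (1/2)*16383 = -5/2 + 16383/2 = 8189)
1/N = 1/8189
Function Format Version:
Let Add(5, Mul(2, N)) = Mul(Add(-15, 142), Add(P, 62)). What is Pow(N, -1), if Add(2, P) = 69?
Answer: Rational(1, 8189) ≈ 0.00012212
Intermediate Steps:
P = 67 (P = Add(-2, 69) = 67)
N = 8189 (N = Add(Rational(-5, 2), Mul(Rational(1, 2), Mul(Add(-15, 142), Add(67, 62)))) = Add(Rational(-5, 2), Mul(Rational(1, 2), Mul(127, 129))) = Add(Rational(-5, 2), Mul(Rational(1, 2), 16383)) = Add(Rational(-5, 2), Rational(16383, 2)) = 8189)
Pow(N, -1) = Pow(8189, -1) = Rational(1, 8189)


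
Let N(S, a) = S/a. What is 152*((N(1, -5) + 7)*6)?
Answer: 31008/5 ≈ 6201.6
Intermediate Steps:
152*((N(1, -5) + 7)*6) = 152*((1/(-5) + 7)*6) = 152*((1*(-⅕) + 7)*6) = 152*((-⅕ + 7)*6) = 152*((34/5)*6) = 152*(204/5) = 31008/5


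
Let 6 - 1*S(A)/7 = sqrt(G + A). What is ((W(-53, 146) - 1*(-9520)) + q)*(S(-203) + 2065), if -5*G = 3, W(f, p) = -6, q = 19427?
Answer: 60978687 - 202587*I*sqrt(5090)/5 ≈ 6.0979e+7 - 2.8907e+6*I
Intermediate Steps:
G = -3/5 (G = -1/5*3 = -3/5 ≈ -0.60000)
S(A) = 42 - 7*sqrt(-3/5 + A)
((W(-53, 146) - 1*(-9520)) + q)*(S(-203) + 2065) = ((-6 - 1*(-9520)) + 19427)*((42 - 7*sqrt(-15 + 25*(-203))/5) + 2065) = ((-6 + 9520) + 19427)*((42 - 7*sqrt(-15 - 5075)/5) + 2065) = (9514 + 19427)*((42 - 7*I*sqrt(5090)/5) + 2065) = 28941*((42 - 7*I*sqrt(5090)/5) + 2065) = 28941*(2107 - 7*I*sqrt(5090)/5) = 60978687 - 202587*I*sqrt(5090)/5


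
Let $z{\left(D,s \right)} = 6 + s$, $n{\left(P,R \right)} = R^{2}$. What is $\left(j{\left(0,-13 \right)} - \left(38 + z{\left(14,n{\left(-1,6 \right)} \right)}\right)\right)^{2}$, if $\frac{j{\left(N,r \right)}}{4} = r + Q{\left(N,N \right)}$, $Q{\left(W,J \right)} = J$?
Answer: $17424$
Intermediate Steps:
$j{\left(N,r \right)} = 4 N + 4 r$ ($j{\left(N,r \right)} = 4 \left(r + N\right) = 4 \left(N + r\right) = 4 N + 4 r$)
$\left(j{\left(0,-13 \right)} - \left(38 + z{\left(14,n{\left(-1,6 \right)} \right)}\right)\right)^{2} = \left(\left(4 \cdot 0 + 4 \left(-13\right)\right) - 80\right)^{2} = \left(\left(0 - 52\right) - 80\right)^{2} = \left(-52 - 80\right)^{2} = \left(-132\right)^{2} = 17424$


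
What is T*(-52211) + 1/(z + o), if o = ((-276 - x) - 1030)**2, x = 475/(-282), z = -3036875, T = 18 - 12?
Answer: -33273580146657450/106215102011 ≈ -3.1327e+5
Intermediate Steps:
T = 6
x = -475/282 (x = 475*(-1/282) = -475/282 ≈ -1.6844)
o = 135289345489/79524 (o = ((-276 - 1*(-475/282)) - 1030)**2 = ((-276 + 475/282) - 1030)**2 = (-77357/282 - 1030)**2 = (-367817/282)**2 = 135289345489/79524 ≈ 1.7012e+6)
T*(-52211) + 1/(z + o) = 6*(-52211) + 1/(-3036875 + 135289345489/79524) = -313266 + 1/(-106215102011/79524) = -313266 - 79524/106215102011 = -33273580146657450/106215102011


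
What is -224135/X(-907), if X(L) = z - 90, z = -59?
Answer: 224135/149 ≈ 1504.3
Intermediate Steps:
X(L) = -149 (X(L) = -59 - 90 = -149)
-224135/X(-907) = -224135/(-149) = -224135*(-1/149) = 224135/149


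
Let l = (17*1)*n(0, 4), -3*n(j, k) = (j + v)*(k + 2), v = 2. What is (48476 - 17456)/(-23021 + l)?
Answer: -2820/2099 ≈ -1.3435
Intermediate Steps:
n(j, k) = -(2 + j)*(2 + k)/3 (n(j, k) = -(j + 2)*(k + 2)/3 = -(2 + j)*(2 + k)/3)
l = -68 (l = (17*1)*(-4/3 - 2/3*0 - 2/3*4 - 1/3*0*4) = 17*(-4/3 + 0 - 8/3 + 0) = 17*(-4) = -68)
(48476 - 17456)/(-23021 + l) = (48476 - 17456)/(-23021 - 68) = 31020/(-23089) = 31020*(-1/23089) = -2820/2099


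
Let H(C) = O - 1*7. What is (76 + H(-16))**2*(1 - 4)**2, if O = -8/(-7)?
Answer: 2169729/49 ≈ 44280.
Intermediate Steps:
O = 8/7 (O = -8*(-1/7) = 8/7 ≈ 1.1429)
H(C) = -41/7 (H(C) = 8/7 - 1*7 = 8/7 - 7 = -41/7)
(76 + H(-16))**2*(1 - 4)**2 = (76 - 41/7)**2*(1 - 4)**2 = (491/7)**2*(-3)**2 = (241081/49)*9 = 2169729/49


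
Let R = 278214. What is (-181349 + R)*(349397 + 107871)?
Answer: 44293264820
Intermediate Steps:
(-181349 + R)*(349397 + 107871) = (-181349 + 278214)*(349397 + 107871) = 96865*457268 = 44293264820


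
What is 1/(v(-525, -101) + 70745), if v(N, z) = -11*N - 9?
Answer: 1/76511 ≈ 1.3070e-5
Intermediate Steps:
v(N, z) = -9 - 11*N
1/(v(-525, -101) + 70745) = 1/((-9 - 11*(-525)) + 70745) = 1/((-9 + 5775) + 70745) = 1/(5766 + 70745) = 1/76511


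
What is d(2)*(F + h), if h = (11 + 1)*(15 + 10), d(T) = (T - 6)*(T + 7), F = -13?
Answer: -10332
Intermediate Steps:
d(T) = (-6 + T)*(7 + T)
h = 300 (h = 12*25 = 300)
d(2)*(F + h) = (-42 + 2 + 2²)*(-13 + 300) = (-42 + 2 + 4)*287 = -36*287 = -10332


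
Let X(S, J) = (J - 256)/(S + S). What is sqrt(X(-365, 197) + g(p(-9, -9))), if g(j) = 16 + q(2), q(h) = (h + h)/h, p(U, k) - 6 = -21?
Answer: sqrt(9635270)/730 ≈ 4.2522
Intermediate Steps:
p(U, k) = -15 (p(U, k) = 6 - 21 = -15)
q(h) = 2 (q(h) = (2*h)/h = 2)
g(j) = 18 (g(j) = 16 + 2 = 18)
X(S, J) = (-256 + J)/(2*S) (X(S, J) = (-256 + J)/((2*S)) = (-256 + J)*(1/(2*S)) = (-256 + J)/(2*S))
sqrt(X(-365, 197) + g(p(-9, -9))) = sqrt((1/2)*(-256 + 197)/(-365) + 18) = sqrt((1/2)*(-1/365)*(-59) + 18) = sqrt(59/730 + 18) = sqrt(13199/730) = sqrt(9635270)/730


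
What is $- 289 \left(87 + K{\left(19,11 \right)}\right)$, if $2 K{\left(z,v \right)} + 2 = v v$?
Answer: $- \frac{84677}{2} \approx -42339.0$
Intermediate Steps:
$K{\left(z,v \right)} = -1 + \frac{v^{2}}{2}$ ($K{\left(z,v \right)} = -1 + \frac{v v}{2} = -1 + \frac{v^{2}}{2}$)
$- 289 \left(87 + K{\left(19,11 \right)}\right) = - 289 \left(87 - \left(1 - \frac{11^{2}}{2}\right)\right) = - 289 \left(87 + \left(-1 + \frac{1}{2} \cdot 121\right)\right) = - 289 \left(87 + \left(-1 + \frac{121}{2}\right)\right) = - 289 \left(87 + \frac{119}{2}\right) = \left(-289\right) \frac{293}{2} = - \frac{84677}{2}$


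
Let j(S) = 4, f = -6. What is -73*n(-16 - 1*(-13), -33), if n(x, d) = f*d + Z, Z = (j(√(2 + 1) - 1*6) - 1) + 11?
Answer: -15476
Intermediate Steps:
Z = 14 (Z = (4 - 1) + 11 = 3 + 11 = 14)
n(x, d) = 14 - 6*d (n(x, d) = -6*d + 14 = 14 - 6*d)
-73*n(-16 - 1*(-13), -33) = -73*(14 - 6*(-33)) = -73*(14 + 198) = -73*212 = -15476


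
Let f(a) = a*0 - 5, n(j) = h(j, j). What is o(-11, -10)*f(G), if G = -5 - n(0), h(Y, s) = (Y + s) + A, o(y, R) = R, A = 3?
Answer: 50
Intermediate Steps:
h(Y, s) = 3 + Y + s (h(Y, s) = (Y + s) + 3 = 3 + Y + s)
n(j) = 3 + 2*j (n(j) = 3 + j + j = 3 + 2*j)
G = -8 (G = -5 - (3 + 2*0) = -5 - (3 + 0) = -5 - 1*3 = -5 - 3 = -8)
f(a) = -5 (f(a) = 0 - 5 = -5)
o(-11, -10)*f(G) = -10*(-5) = 50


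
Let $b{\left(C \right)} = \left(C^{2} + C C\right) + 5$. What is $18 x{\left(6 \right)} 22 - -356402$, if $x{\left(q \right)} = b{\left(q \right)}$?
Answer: $386894$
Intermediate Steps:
$b{\left(C \right)} = 5 + 2 C^{2}$ ($b{\left(C \right)} = \left(C^{2} + C^{2}\right) + 5 = 2 C^{2} + 5 = 5 + 2 C^{2}$)
$x{\left(q \right)} = 5 + 2 q^{2}$
$18 x{\left(6 \right)} 22 - -356402 = 18 \left(5 + 2 \cdot 6^{2}\right) 22 - -356402 = 18 \left(5 + 2 \cdot 36\right) 22 + 356402 = 18 \left(5 + 72\right) 22 + 356402 = 18 \cdot 77 \cdot 22 + 356402 = 18 \cdot 1694 + 356402 = 30492 + 356402 = 386894$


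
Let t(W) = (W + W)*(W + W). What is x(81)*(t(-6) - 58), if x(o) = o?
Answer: 6966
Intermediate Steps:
t(W) = 4*W² (t(W) = (2*W)*(2*W) = 4*W²)
x(81)*(t(-6) - 58) = 81*(4*(-6)² - 58) = 81*(4*36 - 58) = 81*(144 - 58) = 81*86 = 6966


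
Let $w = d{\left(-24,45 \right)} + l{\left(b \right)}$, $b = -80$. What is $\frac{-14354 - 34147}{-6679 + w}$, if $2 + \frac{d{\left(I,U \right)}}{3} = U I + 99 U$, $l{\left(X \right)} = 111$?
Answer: $- \frac{48501}{3551} \approx -13.658$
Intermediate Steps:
$d{\left(I,U \right)} = -6 + 297 U + 3 I U$ ($d{\left(I,U \right)} = -6 + 3 \left(U I + 99 U\right) = -6 + 3 \left(I U + 99 U\right) = -6 + 3 \left(99 U + I U\right) = -6 + \left(297 U + 3 I U\right) = -6 + 297 U + 3 I U$)
$w = 10230$ ($w = \left(-6 + 297 \cdot 45 + 3 \left(-24\right) 45\right) + 111 = \left(-6 + 13365 - 3240\right) + 111 = 10119 + 111 = 10230$)
$\frac{-14354 - 34147}{-6679 + w} = \frac{-14354 - 34147}{-6679 + 10230} = - \frac{48501}{3551}$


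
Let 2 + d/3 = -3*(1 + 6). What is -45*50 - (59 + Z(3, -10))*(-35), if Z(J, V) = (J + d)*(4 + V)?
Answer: 13675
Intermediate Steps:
d = -69 (d = -6 + 3*(-3*(1 + 6)) = -6 + 3*(-3*7) = -6 + 3*(-21) = -6 - 63 = -69)
Z(J, V) = (-69 + J)*(4 + V) (Z(J, V) = (J - 69)*(4 + V) = (-69 + J)*(4 + V))
-45*50 - (59 + Z(3, -10))*(-35) = -45*50 - (59 + (-276 - 69*(-10) + 4*3 + 3*(-10)))*(-35) = -2250 - (59 + (-276 + 690 + 12 - 30))*(-35) = -2250 - (59 + 396)*(-35) = -2250 - 455*(-35) = -2250 - 1*(-15925) = -2250 + 15925 = 13675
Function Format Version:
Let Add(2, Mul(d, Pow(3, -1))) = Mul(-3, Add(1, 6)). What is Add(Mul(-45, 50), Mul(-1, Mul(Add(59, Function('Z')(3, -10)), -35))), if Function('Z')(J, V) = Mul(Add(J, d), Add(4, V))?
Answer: 13675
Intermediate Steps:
d = -69 (d = Add(-6, Mul(3, Mul(-3, Add(1, 6)))) = Add(-6, Mul(3, Mul(-3, 7))) = Add(-6, Mul(3, -21)) = Add(-6, -63) = -69)
Function('Z')(J, V) = Mul(Add(-69, J), Add(4, V)) (Function('Z')(J, V) = Mul(Add(J, -69), Add(4, V)) = Mul(Add(-69, J), Add(4, V)))
Add(Mul(-45, 50), Mul(-1, Mul(Add(59, Function('Z')(3, -10)), -35))) = Add(Mul(-45, 50), Mul(-1, Mul(Add(59, Add(-276, Mul(-69, -10), Mul(4, 3), Mul(3, -10))), -35))) = Add(-2250, Mul(-1, Mul(Add(59, Add(-276, 690, 12, -30)), -35))) = Add(-2250, Mul(-1, Mul(Add(59, 396), -35))) = Add(-2250, Mul(-1, Mul(455, -35))) = Add(-2250, Mul(-1, -15925)) = Add(-2250, 15925) = 13675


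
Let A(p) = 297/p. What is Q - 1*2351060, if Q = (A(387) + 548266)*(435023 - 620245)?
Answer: -4366796985142/43 ≈ -1.0155e+11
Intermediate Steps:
Q = -4366695889562/43 (Q = (297/387 + 548266)*(435023 - 620245) = (297*(1/387) + 548266)*(-185222) = (33/43 + 548266)*(-185222) = (23575471/43)*(-185222) = -4366695889562/43 ≈ -1.0155e+11)
Q - 1*2351060 = -4366695889562/43 - 1*2351060 = -4366695889562/43 - 2351060 = -4366796985142/43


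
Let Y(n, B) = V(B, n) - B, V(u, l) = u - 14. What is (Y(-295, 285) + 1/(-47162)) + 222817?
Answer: 10507835085/47162 ≈ 2.2280e+5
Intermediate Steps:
V(u, l) = -14 + u
Y(n, B) = -14 (Y(n, B) = (-14 + B) - B = -14)
(Y(-295, 285) + 1/(-47162)) + 222817 = (-14 + 1/(-47162)) + 222817 = (-14 - 1/47162) + 222817 = -660269/47162 + 222817 = 10507835085/47162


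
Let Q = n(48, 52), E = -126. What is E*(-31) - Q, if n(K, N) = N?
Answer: 3854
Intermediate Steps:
Q = 52
E*(-31) - Q = -126*(-31) - 1*52 = 3906 - 52 = 3854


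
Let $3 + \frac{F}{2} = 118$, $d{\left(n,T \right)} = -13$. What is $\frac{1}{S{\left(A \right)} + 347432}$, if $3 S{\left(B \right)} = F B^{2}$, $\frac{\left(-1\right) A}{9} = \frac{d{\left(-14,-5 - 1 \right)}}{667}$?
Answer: $\frac{19343}{6720422806} \approx 2.8782 \cdot 10^{-6}$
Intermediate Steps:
$F = 230$ ($F = -6 + 2 \cdot 118 = -6 + 236 = 230$)
$A = \frac{117}{667}$ ($A = - 9 \left(- \frac{13}{667}\right) = - 9 \left(\left(-13\right) \frac{1}{667}\right) = \left(-9\right) \left(- \frac{13}{667}\right) = \frac{117}{667} \approx 0.17541$)
$S{\left(B \right)} = \frac{230 B^{2}}{3}$
$\frac{1}{S{\left(A \right)} + 347432} = \frac{1}{\frac{230 \left(\frac{117}{667}\right)^{2}}{3} + 347432} = \frac{1}{\frac{230}{3} \cdot \frac{13689}{444889} + 347432} = \frac{1}{\frac{45630}{19343} + 347432} = \frac{1}{\frac{6720422806}{19343}} = \frac{19343}{6720422806}$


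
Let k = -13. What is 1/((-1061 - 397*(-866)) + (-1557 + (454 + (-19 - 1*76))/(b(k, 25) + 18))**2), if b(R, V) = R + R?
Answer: 64/186159649 ≈ 3.4379e-7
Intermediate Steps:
b(R, V) = 2*R
1/((-1061 - 397*(-866)) + (-1557 + (454 + (-19 - 1*76))/(b(k, 25) + 18))**2) = 1/((-1061 - 397*(-866)) + (-1557 + (454 + (-19 - 1*76))/(2*(-13) + 18))**2) = 1/((-1061 + 343802) + (-1557 + (454 + (-19 - 76))/(-26 + 18))**2) = 1/(342741 + (-1557 + (454 - 95)/(-8))**2) = 1/(342741 + (-1557 + 359*(-1/8))**2) = 1/(342741 + (-1557 - 359/8)**2) = 1/(342741 + (-12815/8)**2) = 1/(342741 + 164224225/64) = 1/(186159649/64) = 64/186159649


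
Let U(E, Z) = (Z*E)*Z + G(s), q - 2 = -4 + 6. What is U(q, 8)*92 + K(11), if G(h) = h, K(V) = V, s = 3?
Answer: 23839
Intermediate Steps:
q = 4 (q = 2 + (-4 + 6) = 2 + 2 = 4)
U(E, Z) = 3 + E*Z**2 (U(E, Z) = (Z*E)*Z + 3 = (E*Z)*Z + 3 = E*Z**2 + 3 = 3 + E*Z**2)
U(q, 8)*92 + K(11) = (3 + 4*8**2)*92 + 11 = (3 + 4*64)*92 + 11 = (3 + 256)*92 + 11 = 259*92 + 11 = 23828 + 11 = 23839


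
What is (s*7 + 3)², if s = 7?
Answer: 2704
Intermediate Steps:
(s*7 + 3)² = (7*7 + 3)² = (49 + 3)² = 52² = 2704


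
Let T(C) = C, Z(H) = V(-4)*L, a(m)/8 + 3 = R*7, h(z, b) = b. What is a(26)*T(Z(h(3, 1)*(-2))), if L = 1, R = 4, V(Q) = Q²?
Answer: 3200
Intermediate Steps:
a(m) = 200 (a(m) = -24 + 8*(4*7) = -24 + 8*28 = -24 + 224 = 200)
Z(H) = 16 (Z(H) = (-4)²*1 = 16*1 = 16)
a(26)*T(Z(h(3, 1)*(-2))) = 200*16 = 3200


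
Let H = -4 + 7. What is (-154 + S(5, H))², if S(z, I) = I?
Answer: 22801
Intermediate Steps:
H = 3
(-154 + S(5, H))² = (-154 + 3)² = (-151)² = 22801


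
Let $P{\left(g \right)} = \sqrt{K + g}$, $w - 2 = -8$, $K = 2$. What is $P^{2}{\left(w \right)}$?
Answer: $-4$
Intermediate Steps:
$w = -6$ ($w = 2 - 8 = -6$)
$P{\left(g \right)} = \sqrt{2 + g}$
$P^{2}{\left(w \right)} = \left(\sqrt{2 - 6}\right)^{2} = \left(\sqrt{-4}\right)^{2} = \left(2 i\right)^{2} = -4$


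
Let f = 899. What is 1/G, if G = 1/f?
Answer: 899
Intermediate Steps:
G = 1/899 ≈ 0.0011123
1/G = 1/(1/899) = 899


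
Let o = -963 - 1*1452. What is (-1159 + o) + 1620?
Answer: -1954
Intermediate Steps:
o = -2415 (o = -963 - 1452 = -2415)
(-1159 + o) + 1620 = (-1159 - 2415) + 1620 = -3574 + 1620 = -1954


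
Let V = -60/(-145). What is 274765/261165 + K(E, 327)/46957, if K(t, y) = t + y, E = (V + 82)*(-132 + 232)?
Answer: 87811425148/71128444449 ≈ 1.2345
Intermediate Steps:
V = 12/29 (V = -60*(-1/145) = 12/29 ≈ 0.41379)
E = 239000/29 (E = (12/29 + 82)*(-132 + 232) = (2390/29)*100 = 239000/29 ≈ 8241.4)
274765/261165 + K(E, 327)/46957 = 274765/261165 + (239000/29 + 327)/46957 = 274765*(1/261165) + (248483/29)*(1/46957) = 54953/52233 + 248483/1361753 = 87811425148/71128444449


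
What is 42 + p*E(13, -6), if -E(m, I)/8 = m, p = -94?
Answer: 9818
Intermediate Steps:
E(m, I) = -8*m
42 + p*E(13, -6) = 42 - (-752)*13 = 42 - 94*(-104) = 42 + 9776 = 9818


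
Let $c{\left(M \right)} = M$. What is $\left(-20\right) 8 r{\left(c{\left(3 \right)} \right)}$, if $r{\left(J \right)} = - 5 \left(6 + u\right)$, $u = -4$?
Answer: $1600$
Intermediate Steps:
$r{\left(J \right)} = -10$ ($r{\left(J \right)} = - 5 \left(6 - 4\right) = \left(-5\right) 2 = -10$)
$\left(-20\right) 8 r{\left(c{\left(3 \right)} \right)} = \left(-20\right) 8 \left(-10\right) = \left(-160\right) \left(-10\right) = 1600$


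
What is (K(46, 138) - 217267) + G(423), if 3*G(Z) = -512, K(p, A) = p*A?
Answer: -633269/3 ≈ -2.1109e+5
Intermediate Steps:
K(p, A) = A*p
G(Z) = -512/3 (G(Z) = (⅓)*(-512) = -512/3)
(K(46, 138) - 217267) + G(423) = (138*46 - 217267) - 512/3 = (6348 - 217267) - 512/3 = -210919 - 512/3 = -633269/3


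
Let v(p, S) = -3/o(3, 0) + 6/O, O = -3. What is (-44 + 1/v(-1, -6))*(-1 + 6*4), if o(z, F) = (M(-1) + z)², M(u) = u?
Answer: -11224/11 ≈ -1020.4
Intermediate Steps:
o(z, F) = (-1 + z)²
v(p, S) = -11/4 (v(p, S) = -3/(-1 + 3)² + 6/(-3) = -3/(2²) + 6*(-⅓) = -3/4 - 2 = -3*¼ - 2 = -¾ - 2 = -11/4)
(-44 + 1/v(-1, -6))*(-1 + 6*4) = (-44 + 1/(-11/4))*(-1 + 6*4) = (-44 - 4/11)*(-1 + 24) = -488/11*23 = -11224/11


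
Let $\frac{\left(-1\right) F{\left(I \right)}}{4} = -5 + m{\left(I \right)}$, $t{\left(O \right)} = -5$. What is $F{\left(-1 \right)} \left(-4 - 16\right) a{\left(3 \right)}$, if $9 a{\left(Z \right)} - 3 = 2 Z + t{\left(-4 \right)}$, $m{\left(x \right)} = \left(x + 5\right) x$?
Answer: $-320$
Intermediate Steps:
$m{\left(x \right)} = x \left(5 + x\right)$ ($m{\left(x \right)} = \left(5 + x\right) x = x \left(5 + x\right)$)
$a{\left(Z \right)} = - \frac{2}{9} + \frac{2 Z}{9}$ ($a{\left(Z \right)} = \frac{1}{3} + \frac{2 Z - 5}{9} = \frac{1}{3} + \frac{-5 + 2 Z}{9} = \frac{1}{3} + \left(- \frac{5}{9} + \frac{2 Z}{9}\right) = - \frac{2}{9} + \frac{2 Z}{9}$)
$F{\left(I \right)} = 20 - 4 I \left(5 + I\right)$ ($F{\left(I \right)} = - 4 \left(-5 + I \left(5 + I\right)\right) = 20 - 4 I \left(5 + I\right)$)
$F{\left(-1 \right)} \left(-4 - 16\right) a{\left(3 \right)} = \left(20 - - 4 \left(5 - 1\right)\right) \left(-4 - 16\right) \left(- \frac{2}{9} + \frac{2}{9} \cdot 3\right) = \left(20 - \left(-4\right) 4\right) \left(-20\right) \left(- \frac{2}{9} + \frac{2}{3}\right) = \left(20 + 16\right) \left(-20\right) \frac{4}{9} = 36 \left(-20\right) \frac{4}{9} = \left(-720\right) \frac{4}{9} = -320$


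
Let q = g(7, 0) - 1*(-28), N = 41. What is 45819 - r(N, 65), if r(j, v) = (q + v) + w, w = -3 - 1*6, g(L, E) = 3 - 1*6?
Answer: 45738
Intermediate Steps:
g(L, E) = -3 (g(L, E) = 3 - 6 = -3)
w = -9 (w = -3 - 6 = -9)
q = 25 (q = -3 - 1*(-28) = -3 + 28 = 25)
r(j, v) = 16 + v (r(j, v) = (25 + v) - 9 = 16 + v)
45819 - r(N, 65) = 45819 - (16 + 65) = 45819 - 1*81 = 45819 - 81 = 45738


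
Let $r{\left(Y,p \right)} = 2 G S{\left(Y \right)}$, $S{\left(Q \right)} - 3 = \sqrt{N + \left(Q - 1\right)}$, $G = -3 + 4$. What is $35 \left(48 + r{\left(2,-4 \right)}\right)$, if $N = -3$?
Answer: $1890 + 70 i \sqrt{2} \approx 1890.0 + 98.995 i$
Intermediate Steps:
$G = 1$
$S{\left(Q \right)} = 3 + \sqrt{-4 + Q}$ ($S{\left(Q \right)} = 3 + \sqrt{-3 + \left(Q - 1\right)} = 3 + \sqrt{-3 + \left(-1 + Q\right)} = 3 + \sqrt{-4 + Q}$)
$r{\left(Y,p \right)} = 6 + 2 \sqrt{-4 + Y}$ ($r{\left(Y,p \right)} = 2 \cdot 1 \left(3 + \sqrt{-4 + Y}\right) = 2 \left(3 + \sqrt{-4 + Y}\right) = 6 + 2 \sqrt{-4 + Y}$)
$35 \left(48 + r{\left(2,-4 \right)}\right) = 35 \left(48 + \left(6 + 2 \sqrt{-4 + 2}\right)\right) = 35 \left(48 + \left(6 + 2 \sqrt{-2}\right)\right) = 35 \left(48 + \left(6 + 2 i \sqrt{2}\right)\right) = 35 \left(54 + 2 i \sqrt{2}\right) = 1890 + 70 i \sqrt{2}$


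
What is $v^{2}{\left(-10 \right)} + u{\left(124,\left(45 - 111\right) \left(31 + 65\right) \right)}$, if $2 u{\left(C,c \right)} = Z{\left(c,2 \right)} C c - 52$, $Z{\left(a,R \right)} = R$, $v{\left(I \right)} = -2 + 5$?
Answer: $-785681$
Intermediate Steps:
$v{\left(I \right)} = 3$
$u{\left(C,c \right)} = -26 + C c$ ($u{\left(C,c \right)} = \frac{2 C c - 52}{2} = \frac{-52 + 2 C c}{2} = -26 + C c$)
$v^{2}{\left(-10 \right)} + u{\left(124,\left(45 - 111\right) \left(31 + 65\right) \right)} = 3^{2} + \left(-26 + 124 \left(45 - 111\right) \left(31 + 65\right)\right) = 9 + \left(-26 + 124 \left(\left(-66\right) 96\right)\right) = 9 + \left(-26 + 124 \left(-6336\right)\right) = 9 - 785690 = -785681$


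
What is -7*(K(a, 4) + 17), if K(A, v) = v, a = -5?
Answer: -147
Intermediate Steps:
-7*(K(a, 4) + 17) = -7*(4 + 17) = -7*21 = -147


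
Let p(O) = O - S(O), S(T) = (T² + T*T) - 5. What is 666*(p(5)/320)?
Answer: -333/4 ≈ -83.250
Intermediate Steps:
S(T) = -5 + 2*T² (S(T) = (T² + T²) - 5 = 2*T² - 5 = -5 + 2*T²)
p(O) = 5 + O - 2*O² (p(O) = O - (-5 + 2*O²) = O + (5 - 2*O²) = 5 + O - 2*O²)
666*(p(5)/320) = 666*((5 + 5 - 2*5²)/320) = 666*((5 + 5 - 2*25)*(1/320)) = 666*((5 + 5 - 50)*(1/320)) = 666*(-40*1/320) = 666*(-⅛) = -333/4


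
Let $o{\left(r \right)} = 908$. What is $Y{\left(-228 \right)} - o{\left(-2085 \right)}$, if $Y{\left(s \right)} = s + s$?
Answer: $-1364$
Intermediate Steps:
$Y{\left(s \right)} = 2 s$
$Y{\left(-228 \right)} - o{\left(-2085 \right)} = 2 \left(-228\right) - 908 = -456 - 908 = -1364$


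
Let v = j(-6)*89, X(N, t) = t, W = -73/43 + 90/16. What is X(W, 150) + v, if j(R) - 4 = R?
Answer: -28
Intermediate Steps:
W = 1351/344 (W = -73*1/43 + 90*(1/16) = -73/43 + 45/8 = 1351/344 ≈ 3.9273)
j(R) = 4 + R
v = -178 (v = (4 - 6)*89 = -2*89 = -178)
X(W, 150) + v = 150 - 178 = -28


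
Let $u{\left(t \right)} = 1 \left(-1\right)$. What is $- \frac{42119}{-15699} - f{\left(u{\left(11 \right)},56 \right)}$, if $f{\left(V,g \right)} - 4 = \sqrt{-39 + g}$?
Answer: $- \frac{20677}{15699} - \sqrt{17} \approx -5.4402$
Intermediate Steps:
$u{\left(t \right)} = -1$
$f{\left(V,g \right)} = 4 + \sqrt{-39 + g}$
$- \frac{42119}{-15699} - f{\left(u{\left(11 \right)},56 \right)} = - \frac{42119}{-15699} - \left(4 + \sqrt{-39 + 56}\right) = - \frac{42119 \left(-1\right)}{15699} - \left(4 + \sqrt{17}\right) = \left(-1\right) \left(- \frac{42119}{15699}\right) - \left(4 + \sqrt{17}\right) = \frac{42119}{15699} - \left(4 + \sqrt{17}\right) = - \frac{20677}{15699} - \sqrt{17}$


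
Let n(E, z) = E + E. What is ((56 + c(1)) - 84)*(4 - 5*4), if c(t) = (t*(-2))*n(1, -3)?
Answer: 512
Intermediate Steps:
n(E, z) = 2*E
c(t) = -4*t (c(t) = (t*(-2))*(2*1) = -2*t*2 = -4*t)
((56 + c(1)) - 84)*(4 - 5*4) = ((56 - 4*1) - 84)*(4 - 5*4) = ((56 - 4) - 84)*(4 - 20) = (52 - 84)*(-16) = -32*(-16) = 512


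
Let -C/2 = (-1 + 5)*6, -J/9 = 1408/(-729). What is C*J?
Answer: -22528/27 ≈ -834.37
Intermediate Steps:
J = 1408/81 (J = -12672/(-729) = -12672*(-1)/729 = -9*(-1408/729) = 1408/81 ≈ 17.383)
C = -48 (C = -2*(-1 + 5)*6 = -8*6 = -2*24 = -48)
C*J = -48*1408/81 = -22528/27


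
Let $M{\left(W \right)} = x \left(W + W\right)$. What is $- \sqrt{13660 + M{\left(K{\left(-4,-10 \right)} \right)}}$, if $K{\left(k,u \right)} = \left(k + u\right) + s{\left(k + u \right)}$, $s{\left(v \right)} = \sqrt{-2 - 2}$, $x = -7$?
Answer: $- 2 \sqrt{3464 - 7 i} \approx -117.71 + 0.11893 i$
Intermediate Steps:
$s{\left(v \right)} = 2 i$ ($s{\left(v \right)} = \sqrt{-4} = 2 i$)
$K{\left(k,u \right)} = k + u + 2 i$ ($K{\left(k,u \right)} = \left(k + u\right) + 2 i = k + u + 2 i$)
$M{\left(W \right)} = - 14 W$ ($M{\left(W \right)} = - 7 \left(W + W\right) = - 7 \cdot 2 W = - 14 W$)
$- \sqrt{13660 + M{\left(K{\left(-4,-10 \right)} \right)}} = - \sqrt{13660 - 14 \left(-4 - 10 + 2 i\right)} = - \sqrt{13660 - 14 \left(-14 + 2 i\right)} = - \sqrt{13660 + \left(196 - 28 i\right)} = - \sqrt{13856 - 28 i}$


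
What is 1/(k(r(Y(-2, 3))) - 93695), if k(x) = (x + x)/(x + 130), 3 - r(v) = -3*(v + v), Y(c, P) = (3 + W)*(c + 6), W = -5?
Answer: -17/1592833 ≈ -1.0673e-5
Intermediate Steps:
Y(c, P) = -12 - 2*c (Y(c, P) = (3 - 5)*(c + 6) = -2*(6 + c) = -12 - 2*c)
r(v) = 3 + 6*v (r(v) = 3 - (-3)*(v + v) = 3 - (-3)*2*v = 3 - (-6)*v = 3 + 6*v)
k(x) = 2*x/(130 + x) (k(x) = (2*x)/(130 + x) = 2*x/(130 + x))
1/(k(r(Y(-2, 3))) - 93695) = 1/(2*(3 + 6*(-12 - 2*(-2)))/(130 + (3 + 6*(-12 - 2*(-2)))) - 93695) = 1/(2*(3 + 6*(-12 + 4))/(130 + (3 + 6*(-12 + 4))) - 93695) = 1/(2*(3 + 6*(-8))/(130 + (3 + 6*(-8))) - 93695) = 1/(2*(3 - 48)/(130 + (3 - 48)) - 93695) = 1/(2*(-45)/(130 - 45) - 93695) = 1/(2*(-45)/85 - 93695) = 1/(2*(-45)*(1/85) - 93695) = 1/(-18/17 - 93695) = 1/(-1592833/17) = -17/1592833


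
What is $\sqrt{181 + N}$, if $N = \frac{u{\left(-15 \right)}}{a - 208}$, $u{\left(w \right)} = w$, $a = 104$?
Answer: $\frac{\sqrt{489814}}{52} \approx 13.459$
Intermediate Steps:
$N = \frac{15}{104}$ ($N = - \frac{15}{104 - 208} = - \frac{15}{-104} = \left(-15\right) \left(- \frac{1}{104}\right) = \frac{15}{104} \approx 0.14423$)
$\sqrt{181 + N} = \sqrt{181 + \frac{15}{104}} = \sqrt{\frac{18839}{104}} = \frac{\sqrt{489814}}{52}$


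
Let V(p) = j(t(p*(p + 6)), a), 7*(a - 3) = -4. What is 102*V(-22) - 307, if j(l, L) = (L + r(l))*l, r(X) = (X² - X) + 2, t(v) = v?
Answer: 31053187931/7 ≈ 4.4362e+9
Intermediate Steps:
r(X) = 2 + X² - X
a = 17/7 (a = 3 + (⅐)*(-4) = 3 - 4/7 = 17/7 ≈ 2.4286)
j(l, L) = l*(2 + L + l² - l) (j(l, L) = (L + (2 + l² - l))*l = (2 + L + l² - l)*l = l*(2 + L + l² - l))
V(p) = p*(6 + p)*(31/7 + p²*(6 + p)² - p*(6 + p)) (V(p) = (p*(p + 6))*(2 + 17/7 + (p*(p + 6))² - p*(p + 6)) = (p*(6 + p))*(2 + 17/7 + (p*(6 + p))² - p*(6 + p)) = (p*(6 + p))*(2 + 17/7 + p²*(6 + p)² - p*(6 + p)) = (p*(6 + p))*(31/7 + p²*(6 + p)² - p*(6 + p)) = p*(6 + p)*(31/7 + p²*(6 + p)² - p*(6 + p)))
102*V(-22) - 307 = 102*((⅐)*(-22)*(6 - 22)*(31 - 7*(-22)*(6 - 22) + 7*(-22)²*(6 - 22)²)) - 307 = 102*((⅐)*(-22)*(-16)*(31 - 7*(-22)*(-16) + 7*484*(-16)²)) - 307 = 102*((⅐)*(-22)*(-16)*(31 - 2464 + 7*484*256)) - 307 = 102*((⅐)*(-22)*(-16)*(31 - 2464 + 867328)) - 307 = 102*((⅐)*(-22)*(-16)*864895) - 307 = 102*(304443040/7) - 307 = 31053190080/7 - 307 = 31053187931/7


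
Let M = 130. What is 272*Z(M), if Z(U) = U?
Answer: 35360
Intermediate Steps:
272*Z(M) = 272*130 = 35360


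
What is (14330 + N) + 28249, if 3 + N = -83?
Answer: 42493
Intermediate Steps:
N = -86 (N = -3 - 83 = -86)
(14330 + N) + 28249 = (14330 - 86) + 28249 = 14244 + 28249 = 42493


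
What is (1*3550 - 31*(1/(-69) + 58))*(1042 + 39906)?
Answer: 4951391212/69 ≈ 7.1759e+7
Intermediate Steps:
(1*3550 - 31*(1/(-69) + 58))*(1042 + 39906) = (3550 - 31*(-1/69 + 58))*40948 = (3550 - 31*4001/69)*40948 = (3550 - 124031/69)*40948 = (120919/69)*40948 = 4951391212/69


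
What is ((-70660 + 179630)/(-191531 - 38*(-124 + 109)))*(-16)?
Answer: 102560/11233 ≈ 9.1302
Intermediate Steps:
((-70660 + 179630)/(-191531 - 38*(-124 + 109)))*(-16) = (108970/(-191531 - 38*(-15)))*(-16) = (108970/(-191531 + 570))*(-16) = (108970/(-190961))*(-16) = (108970*(-1/190961))*(-16) = -6410/11233*(-16) = 102560/11233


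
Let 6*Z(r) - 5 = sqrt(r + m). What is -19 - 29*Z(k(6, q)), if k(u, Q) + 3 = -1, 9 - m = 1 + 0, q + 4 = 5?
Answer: -317/6 ≈ -52.833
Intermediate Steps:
q = 1 (q = -4 + 5 = 1)
m = 8 (m = 9 - (1 + 0) = 9 - 1*1 = 9 - 1 = 8)
k(u, Q) = -4 (k(u, Q) = -3 - 1 = -4)
Z(r) = 5/6 + sqrt(8 + r)/6 (Z(r) = 5/6 + sqrt(r + 8)/6 = 5/6 + sqrt(8 + r)/6)
-19 - 29*Z(k(6, q)) = -19 - 29*(5/6 + sqrt(8 - 4)/6) = -19 - 29*(5/6 + sqrt(4)/6) = -19 - 29*(5/6 + (1/6)*2) = -19 - 29*(5/6 + 1/3) = -19 - 29*7/6 = -19 - 203/6 = -317/6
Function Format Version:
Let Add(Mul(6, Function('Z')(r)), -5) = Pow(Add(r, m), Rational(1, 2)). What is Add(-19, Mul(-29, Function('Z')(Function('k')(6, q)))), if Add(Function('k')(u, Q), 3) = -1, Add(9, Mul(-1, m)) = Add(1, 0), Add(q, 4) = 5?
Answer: Rational(-317, 6) ≈ -52.833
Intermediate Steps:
q = 1 (q = Add(-4, 5) = 1)
m = 8 (m = Add(9, Mul(-1, Add(1, 0))) = Add(9, Mul(-1, 1)) = Add(9, -1) = 8)
Function('k')(u, Q) = -4 (Function('k')(u, Q) = Add(-3, -1) = -4)
Function('Z')(r) = Add(Rational(5, 6), Mul(Rational(1, 6), Pow(Add(8, r), Rational(1, 2)))) (Function('Z')(r) = Add(Rational(5, 6), Mul(Rational(1, 6), Pow(Add(r, 8), Rational(1, 2)))) = Add(Rational(5, 6), Mul(Rational(1, 6), Pow(Add(8, r), Rational(1, 2)))))
Add(-19, Mul(-29, Function('Z')(Function('k')(6, q)))) = Add(-19, Mul(-29, Add(Rational(5, 6), Mul(Rational(1, 6), Pow(Add(8, -4), Rational(1, 2)))))) = Add(-19, Mul(-29, Add(Rational(5, 6), Mul(Rational(1, 6), Pow(4, Rational(1, 2)))))) = Add(-19, Mul(-29, Add(Rational(5, 6), Mul(Rational(1, 6), 2)))) = Add(-19, Mul(-29, Add(Rational(5, 6), Rational(1, 3)))) = Add(-19, Mul(-29, Rational(7, 6))) = Add(-19, Rational(-203, 6)) = Rational(-317, 6)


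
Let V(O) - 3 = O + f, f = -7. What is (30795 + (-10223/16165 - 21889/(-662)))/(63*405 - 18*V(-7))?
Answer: 36654605101/30573414110 ≈ 1.1989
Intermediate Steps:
V(O) = -4 + O (V(O) = 3 + (O - 7) = 3 + (-7 + O) = -4 + O)
(30795 + (-10223/16165 - 21889/(-662)))/(63*405 - 18*V(-7)) = (30795 + (-10223/16165 - 21889/(-662)))/(63*405 - 18*(-4 - 7)) = (30795 + (-10223*1/16165 - 21889*(-1/662)))/(25515 - 18*(-11)) = (30795 + (-10223/16165 + 21889/662))/(25515 + 198) = (30795 + 347068059/10701230)/25713 = (329891445909/10701230)*(1/25713) = 36654605101/30573414110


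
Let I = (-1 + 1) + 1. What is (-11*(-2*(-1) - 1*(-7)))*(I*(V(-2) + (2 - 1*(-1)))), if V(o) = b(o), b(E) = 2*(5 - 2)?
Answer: -891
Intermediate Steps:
I = 1 (I = 0 + 1 = 1)
b(E) = 6 (b(E) = 2*3 = 6)
V(o) = 6
(-11*(-2*(-1) - 1*(-7)))*(I*(V(-2) + (2 - 1*(-1)))) = (-11*(-2*(-1) - 1*(-7)))*(1*(6 + (2 - 1*(-1)))) = (-11*(2 + 7))*(1*(6 + (2 + 1))) = (-11*9)*(1*(6 + 3)) = -99*9 = -891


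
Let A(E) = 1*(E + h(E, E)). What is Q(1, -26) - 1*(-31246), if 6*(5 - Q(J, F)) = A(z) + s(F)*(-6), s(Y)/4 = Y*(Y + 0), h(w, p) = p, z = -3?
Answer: 33956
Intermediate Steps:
A(E) = 2*E (A(E) = 1*(E + E) = 1*(2*E) = 2*E)
s(Y) = 4*Y² (s(Y) = 4*(Y*(Y + 0)) = 4*(Y*Y) = 4*Y²)
Q(J, F) = 6 + 4*F² (Q(J, F) = 5 - (2*(-3) + (4*F²)*(-6))/6 = 5 - (-6 - 24*F²)/6 = 5 + (1 + 4*F²) = 6 + 4*F²)
Q(1, -26) - 1*(-31246) = (6 + 4*(-26)²) - 1*(-31246) = (6 + 4*676) + 31246 = (6 + 2704) + 31246 = 2710 + 31246 = 33956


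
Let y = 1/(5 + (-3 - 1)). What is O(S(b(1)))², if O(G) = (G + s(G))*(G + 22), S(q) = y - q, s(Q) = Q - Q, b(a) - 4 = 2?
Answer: 7225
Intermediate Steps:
b(a) = 6 (b(a) = 4 + 2 = 6)
y = 1 (y = 1/(5 - 4) = 1/1 = 1)
s(Q) = 0
S(q) = 1 - q
O(G) = G*(22 + G) (O(G) = (G + 0)*(G + 22) = G*(22 + G))
O(S(b(1)))² = ((1 - 1*6)*(22 + (1 - 1*6)))² = ((1 - 6)*(22 + (1 - 6)))² = (-5*(22 - 5))² = (-5*17)² = (-85)² = 7225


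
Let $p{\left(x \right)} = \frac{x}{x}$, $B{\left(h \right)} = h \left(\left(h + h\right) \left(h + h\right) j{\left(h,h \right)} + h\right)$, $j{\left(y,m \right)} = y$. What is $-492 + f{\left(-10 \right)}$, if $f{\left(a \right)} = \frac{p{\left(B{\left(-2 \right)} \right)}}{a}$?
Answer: $- \frac{4921}{10} \approx -492.1$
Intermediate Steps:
$B{\left(h \right)} = h \left(h + 4 h^{3}\right)$ ($B{\left(h \right)} = h \left(\left(h + h\right) \left(h + h\right) h + h\right) = h \left(2 h 2 h h + h\right) = h \left(4 h^{2} h + h\right) = h \left(4 h^{3} + h\right) = h \left(h + 4 h^{3}\right)$)
$p{\left(x \right)} = 1$
$f{\left(a \right)} = \frac{1}{a}$ ($f{\left(a \right)} = 1 \frac{1}{a} = \frac{1}{a}$)
$-492 + f{\left(-10 \right)} = -492 + \frac{1}{-10} = -492 - \frac{1}{10} = - \frac{4921}{10}$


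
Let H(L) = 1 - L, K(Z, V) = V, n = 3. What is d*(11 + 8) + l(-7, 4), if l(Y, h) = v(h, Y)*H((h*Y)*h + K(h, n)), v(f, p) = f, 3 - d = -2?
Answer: 535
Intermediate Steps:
d = 5 (d = 3 - 1*(-2) = 3 + 2 = 5)
l(Y, h) = h*(-2 - Y*h²) (l(Y, h) = h*(1 - ((h*Y)*h + 3)) = h*(1 - ((Y*h)*h + 3)) = h*(1 - (Y*h² + 3)) = h*(1 - (3 + Y*h²)) = h*(1 + (-3 - Y*h²)) = h*(-2 - Y*h²))
d*(11 + 8) + l(-7, 4) = 5*(11 + 8) - 1*4*(2 - 7*4²) = 5*19 - 1*4*(2 - 7*16) = 95 - 1*4*(2 - 112) = 95 - 1*4*(-110) = 95 + 440 = 535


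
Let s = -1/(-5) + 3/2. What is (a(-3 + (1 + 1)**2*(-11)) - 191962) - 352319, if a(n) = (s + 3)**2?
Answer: -54425891/100 ≈ -5.4426e+5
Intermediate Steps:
s = 17/10 (s = -1*(-1/5) + 3*(1/2) = 1/5 + 3/2 = 17/10 ≈ 1.7000)
a(n) = 2209/100 (a(n) = (17/10 + 3)**2 = (47/10)**2 = 2209/100)
(a(-3 + (1 + 1)**2*(-11)) - 191962) - 352319 = (2209/100 - 191962) - 352319 = -19193991/100 - 352319 = -54425891/100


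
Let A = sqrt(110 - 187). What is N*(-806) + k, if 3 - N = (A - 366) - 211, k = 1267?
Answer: -466213 + 806*I*sqrt(77) ≈ -4.6621e+5 + 7072.6*I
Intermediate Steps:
A = I*sqrt(77) (A = sqrt(-77) = I*sqrt(77) ≈ 8.775*I)
N = 580 - I*sqrt(77) (N = 3 - ((I*sqrt(77) - 366) - 211) = 3 - ((-366 + I*sqrt(77)) - 211) = 3 - (-577 + I*sqrt(77)) = 3 + (577 - I*sqrt(77)) = 580 - I*sqrt(77) ≈ 580.0 - 8.775*I)
N*(-806) + k = (580 - I*sqrt(77))*(-806) + 1267 = (-467480 + 806*I*sqrt(77)) + 1267 = -466213 + 806*I*sqrt(77)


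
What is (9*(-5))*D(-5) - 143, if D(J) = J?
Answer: 82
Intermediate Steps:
(9*(-5))*D(-5) - 143 = (9*(-5))*(-5) - 143 = -45*(-5) - 143 = 225 - 143 = 82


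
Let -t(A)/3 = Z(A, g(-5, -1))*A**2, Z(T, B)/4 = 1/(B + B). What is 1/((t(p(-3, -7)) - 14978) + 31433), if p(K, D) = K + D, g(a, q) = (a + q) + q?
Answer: 7/115785 ≈ 6.0457e-5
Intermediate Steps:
g(a, q) = a + 2*q
Z(T, B) = 2/B (Z(T, B) = 4/(B + B) = 4/((2*B)) = 4*(1/(2*B)) = 2/B)
p(K, D) = D + K
t(A) = 6*A**2/7 (t(A) = -3*2/(-5 + 2*(-1))*A**2 = -3*2/(-5 - 2)*A**2 = -3*2/(-7)*A**2 = -3*2*(-1/7)*A**2 = -(-6)*A**2/7 = 6*A**2/7)
1/((t(p(-3, -7)) - 14978) + 31433) = 1/((6*(-7 - 3)**2/7 - 14978) + 31433) = 1/(((6/7)*(-10)**2 - 14978) + 31433) = 1/(((6/7)*100 - 14978) + 31433) = 1/((600/7 - 14978) + 31433) = 1/(-104246/7 + 31433) = 1/(115785/7) = 7/115785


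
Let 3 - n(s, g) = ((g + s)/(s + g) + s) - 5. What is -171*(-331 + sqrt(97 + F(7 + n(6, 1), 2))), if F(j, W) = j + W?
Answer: 56601 - 171*sqrt(107) ≈ 54832.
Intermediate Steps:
n(s, g) = 7 - s (n(s, g) = 3 - (((g + s)/(s + g) + s) - 5) = 3 - (((g + s)/(g + s) + s) - 5) = 3 - ((1 + s) - 5) = 3 - (-4 + s) = 3 + (4 - s) = 7 - s)
F(j, W) = W + j
-171*(-331 + sqrt(97 + F(7 + n(6, 1), 2))) = -171*(-331 + sqrt(97 + (2 + (7 + (7 - 1*6))))) = -171*(-331 + sqrt(97 + (2 + (7 + (7 - 6))))) = -171*(-331 + sqrt(97 + (2 + (7 + 1)))) = -171*(-331 + sqrt(97 + (2 + 8))) = -171*(-331 + sqrt(97 + 10)) = -171*(-331 + sqrt(107)) = 56601 - 171*sqrt(107)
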